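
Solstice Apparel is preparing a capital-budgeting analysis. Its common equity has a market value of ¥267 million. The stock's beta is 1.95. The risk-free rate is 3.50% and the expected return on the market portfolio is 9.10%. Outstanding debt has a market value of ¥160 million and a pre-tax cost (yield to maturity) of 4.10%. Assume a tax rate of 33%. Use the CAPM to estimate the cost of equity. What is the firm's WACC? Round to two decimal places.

10.05%

Market risk premium = 9.1% − 3.5% = 5.6%.
Cost of equity via CAPM: Re = 3.5% + 1.95 × 5.6% = 14.4200%.
Total capital V = 267 + 160 = 427.
Equity: weight = 267/427 = 0.6253; cost = 14.42%.
Debt: weight = 160/427 = 0.3747; after-tax cost = 4.1% × (1 − 33%) = 2.7470%.
WACC = 0.6253 × 14.4200% + 0.3747 × 2.7470% = 10.0460%.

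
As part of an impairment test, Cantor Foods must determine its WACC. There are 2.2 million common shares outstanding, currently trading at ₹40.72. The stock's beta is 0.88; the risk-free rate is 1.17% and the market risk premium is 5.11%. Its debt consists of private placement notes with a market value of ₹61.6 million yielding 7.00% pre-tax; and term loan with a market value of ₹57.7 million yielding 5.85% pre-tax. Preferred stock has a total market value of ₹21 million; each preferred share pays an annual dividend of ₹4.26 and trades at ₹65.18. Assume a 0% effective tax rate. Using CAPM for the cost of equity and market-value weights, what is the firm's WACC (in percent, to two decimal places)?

6.15%

Cost of equity via CAPM: Re = 1.17% + 0.88 × 5.11% = 5.6668%.
Cost of preferred: Rp = 4.26 / 65.18 = 6.5357%.
Market value of equity E = 40.72 × 2.2m = 89.584m.
Total capital V = 89.584 + 21 + 61.6 + 57.7 = 229.884.
Equity: weight = 89.584/229.884 = 0.3897; cost = 5.6668%.
Preferred: weight = 21/229.884 = 0.0914; cost = 6.5357%.
Private placement notes: weight = 61.6/229.884 = 0.2680; after-tax cost = 7% × (1 − 0%) = 7.0000%.
Term loan: weight = 57.7/229.884 = 0.2510; after-tax cost = 5.85% × (1 − 0%) = 5.8500%.
WACC = 0.3897 × 5.6668% + 0.0914 × 6.5357% + 0.2680 × 7.0000% + 0.2510 × 5.8500% = 6.1494%.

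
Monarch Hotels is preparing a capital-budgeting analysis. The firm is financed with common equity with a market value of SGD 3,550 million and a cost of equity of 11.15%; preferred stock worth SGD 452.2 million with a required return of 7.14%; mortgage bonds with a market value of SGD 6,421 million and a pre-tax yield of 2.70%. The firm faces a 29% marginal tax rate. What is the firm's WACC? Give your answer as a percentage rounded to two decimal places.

5.29%

Total capital V = 3550 + 452.2 + 6421 = 10423.2.
Equity: weight = 3550/10423.2 = 0.3406; cost = 11.15%.
Preferred: weight = 452.2/10423.2 = 0.0434; cost = 7.14%.
Mortgage bonds: weight = 6421/10423.2 = 0.6160; after-tax cost = 2.7% × (1 − 29%) = 1.9170%.
WACC = 0.3406 × 11.1500% + 0.0434 × 7.1400% + 0.6160 × 1.9170% = 5.2882%.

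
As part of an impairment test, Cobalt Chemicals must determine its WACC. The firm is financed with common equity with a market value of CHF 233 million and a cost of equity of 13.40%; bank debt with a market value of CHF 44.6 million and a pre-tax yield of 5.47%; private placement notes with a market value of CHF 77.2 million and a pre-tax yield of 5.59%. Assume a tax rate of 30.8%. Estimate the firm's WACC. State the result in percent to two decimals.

Total capital V = 233 + 44.6 + 77.2 = 354.8.
Equity: weight = 233/354.8 = 0.6567; cost = 13.4%.
Bank debt: weight = 44.6/354.8 = 0.1257; after-tax cost = 5.47% × (1 − 30.8%) = 3.7852%.
Private placement notes: weight = 77.2/354.8 = 0.2176; after-tax cost = 5.59% × (1 − 30.8%) = 3.8683%.
WACC = 0.6567 × 13.4000% + 0.1257 × 3.7852% + 0.2176 × 3.8683% = 10.1174%.

10.12%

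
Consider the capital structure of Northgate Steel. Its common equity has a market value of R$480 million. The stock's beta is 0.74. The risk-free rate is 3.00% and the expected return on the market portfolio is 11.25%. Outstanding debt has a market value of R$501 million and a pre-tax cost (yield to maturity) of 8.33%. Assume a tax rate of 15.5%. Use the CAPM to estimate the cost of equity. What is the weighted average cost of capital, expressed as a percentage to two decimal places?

Market risk premium = 11.25% − 3.0% = 8.25%.
Cost of equity via CAPM: Re = 3.0% + 0.74 × 8.25% = 9.1050%.
Total capital V = 480 + 501 = 981.
Equity: weight = 480/981 = 0.4893; cost = 9.105%.
Debt: weight = 501/981 = 0.5107; after-tax cost = 8.33% × (1 − 15.5%) = 7.0389%.
WACC = 0.4893 × 9.1050% + 0.5107 × 7.0389% = 8.0498%.

8.05%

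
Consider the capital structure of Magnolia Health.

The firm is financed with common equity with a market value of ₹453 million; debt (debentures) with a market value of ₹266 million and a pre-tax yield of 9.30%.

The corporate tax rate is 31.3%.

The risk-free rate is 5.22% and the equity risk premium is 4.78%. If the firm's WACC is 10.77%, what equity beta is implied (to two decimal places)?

1.70

Total capital V = 453 + 266 = 719.
Equity weight = 453/719 = 0.6300.
Debentures weight = 266/719 = 0.3700.
Debt contribution = 0.3700 × 9.3% × (1 − 31.3%) = 2.3637%.
Required equity contribution = 10.77% − 2.3637% = 8.4063%  ⇒  Re = 13.3424%.
CAPM: 13.3424% = 5.22% + β × 4.78%  ⇒  β = 1.6993.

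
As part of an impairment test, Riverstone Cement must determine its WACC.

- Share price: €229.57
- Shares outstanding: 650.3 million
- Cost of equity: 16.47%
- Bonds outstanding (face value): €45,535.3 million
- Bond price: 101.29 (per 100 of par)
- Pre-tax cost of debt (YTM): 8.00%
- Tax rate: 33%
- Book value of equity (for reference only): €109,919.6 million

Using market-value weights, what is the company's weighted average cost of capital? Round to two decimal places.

13.85%

Market value of equity E = 229.57 × 650.3m = 149289.371m. Market value of debt D = 45535.3m × 101.29/100 = 46122.70537m.
Total capital V = 149289.371 + 46122.70537 = 195412.07637.
Equity: weight = 149289.371/195412.07637 = 0.7640; cost = 16.47%.
Bonds outstanding: weight = 46122.70537/195412.07637 = 0.2360; after-tax cost = 8% × (1 − 33%) = 5.3600%.
WACC = 0.7640 × 16.4700% + 0.2360 × 5.3600% = 13.8477%.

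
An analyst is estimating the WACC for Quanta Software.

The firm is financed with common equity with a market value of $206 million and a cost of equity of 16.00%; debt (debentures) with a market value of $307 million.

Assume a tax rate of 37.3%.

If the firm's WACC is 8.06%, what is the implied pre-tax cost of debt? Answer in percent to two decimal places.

4.36%

Total capital V = 206 + 307 = 513.
Equity weight = 206/513 = 0.4016.
Debentures weight = 307/513 = 0.5984.
Equity contribution = 0.4016 × 16% = 6.4250%.
Remaining for debt = 8.06% − 6.4250% = 1.6350%.
Rd × (1 − 37.3%) × 0.5984 = 1.6350%  ⇒  Rd = 4.3575%.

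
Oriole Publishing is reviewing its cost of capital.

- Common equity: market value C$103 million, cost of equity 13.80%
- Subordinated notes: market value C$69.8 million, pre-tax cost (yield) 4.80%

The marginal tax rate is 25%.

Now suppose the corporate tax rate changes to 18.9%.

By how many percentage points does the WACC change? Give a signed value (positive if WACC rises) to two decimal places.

+0.12 pp

Current WACC:
Total capital V = 103 + 69.8 = 172.8.
Equity: weight = 103/172.8 = 0.5961; cost = 13.8%.
Subordinated notes: weight = 69.8/172.8 = 0.4039; after-tax cost = 4.8% × (1 − 25%) = 3.6000%.
WACC = 0.5961 × 13.8000% + 0.4039 × 3.6000% = 9.6799%.
After the change:
Total capital V = 103 + 69.8 = 172.8.
Equity: weight = 103/172.8 = 0.5961; cost = 13.8%.
Subordinated notes: weight = 69.8/172.8 = 0.4039; after-tax cost = 4.8% × (1 − 18.9%) = 3.8928%.
WACC = 0.5961 × 13.8000% + 0.4039 × 3.8928% = 9.7981%.
Change in WACC = 9.7981% − 9.6799% = 0.1183 pp.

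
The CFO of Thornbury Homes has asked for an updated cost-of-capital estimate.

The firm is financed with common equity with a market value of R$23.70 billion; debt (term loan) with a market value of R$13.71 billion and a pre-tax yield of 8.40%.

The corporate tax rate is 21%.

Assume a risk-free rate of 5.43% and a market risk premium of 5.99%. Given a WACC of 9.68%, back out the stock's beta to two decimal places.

1.00

Total capital V = 23.7 + 13.71 = 37.41.
Equity weight = 23.7/37.41 = 0.6335.
Term loan weight = 13.71/37.41 = 0.3665.
Debt contribution = 0.3665 × 8.4% × (1 − 21%) = 2.4320%.
Required equity contribution = 9.68% − 2.4320% = 7.2480%  ⇒  Re = 11.4409%.
CAPM: 11.4409% = 5.43% + β × 5.99%  ⇒  β = 1.0035.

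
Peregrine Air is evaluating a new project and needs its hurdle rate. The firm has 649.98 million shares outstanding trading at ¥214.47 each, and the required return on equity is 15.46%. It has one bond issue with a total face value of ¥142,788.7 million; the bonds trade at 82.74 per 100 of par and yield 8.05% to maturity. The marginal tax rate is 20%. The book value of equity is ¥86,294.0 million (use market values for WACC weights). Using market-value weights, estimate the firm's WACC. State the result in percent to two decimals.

11.32%

Market value of equity E = 214.47 × 649.98m = 139401.2106m. Market value of debt D = 142788.7m × 82.74/100 = 118143.37038m.
Total capital V = 139401.2106 + 118143.37038 = 257544.58098.
Equity: weight = 139401.2106/257544.58098 = 0.5413; cost = 15.46%.
Bonds outstanding: weight = 118143.37038/257544.58098 = 0.4587; after-tax cost = 8.05% × (1 − 20%) = 6.4400%.
WACC = 0.5413 × 15.4600% + 0.4587 × 6.4400% = 11.3223%.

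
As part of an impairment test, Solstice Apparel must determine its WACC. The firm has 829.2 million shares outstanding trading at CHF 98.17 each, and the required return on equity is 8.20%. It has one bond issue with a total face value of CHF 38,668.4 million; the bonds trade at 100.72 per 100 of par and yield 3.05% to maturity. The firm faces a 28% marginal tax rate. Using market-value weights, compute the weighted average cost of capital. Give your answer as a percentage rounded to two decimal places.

6.26%

Market value of equity E = 98.17 × 829.2m = 81402.564m. Market value of debt D = 38668.4m × 100.72/100 = 38946.81248m.
Total capital V = 81402.564 + 38946.81248 = 120349.37648.
Equity: weight = 81402.564/120349.37648 = 0.6764; cost = 8.2%.
Bonds outstanding: weight = 38946.81248/120349.37648 = 0.3236; after-tax cost = 3.05% × (1 − 28%) = 2.1960%.
WACC = 0.6764 × 8.2000% + 0.3236 × 2.1960% = 6.2570%.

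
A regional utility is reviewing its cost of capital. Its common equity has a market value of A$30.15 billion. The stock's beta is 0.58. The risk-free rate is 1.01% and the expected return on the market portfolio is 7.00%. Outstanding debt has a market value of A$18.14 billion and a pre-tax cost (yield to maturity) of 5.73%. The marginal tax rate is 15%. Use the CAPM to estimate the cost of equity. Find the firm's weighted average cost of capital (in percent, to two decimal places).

4.63%

Market risk premium = 7.0% − 1.01% = 5.99%.
Cost of equity via CAPM: Re = 1.01% + 0.58 × 5.99% = 4.4842%.
Total capital V = 30.15 + 18.14 = 48.29.
Equity: weight = 30.15/48.29 = 0.6244; cost = 4.4842%.
Debt: weight = 18.14/48.29 = 0.3756; after-tax cost = 5.73% × (1 − 15%) = 4.8705%.
WACC = 0.6244 × 4.4842% + 0.3756 × 4.8705% = 4.6293%.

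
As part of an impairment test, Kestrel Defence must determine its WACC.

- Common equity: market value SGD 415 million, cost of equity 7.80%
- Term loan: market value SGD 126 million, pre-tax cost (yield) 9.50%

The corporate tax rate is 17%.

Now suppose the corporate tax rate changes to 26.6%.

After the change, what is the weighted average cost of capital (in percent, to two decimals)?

7.61%

After the change:
Total capital V = 415 + 126 = 541.
Equity: weight = 415/541 = 0.7671; cost = 7.8%.
Term loan: weight = 126/541 = 0.2329; after-tax cost = 9.5% × (1 − 26.6%) = 6.9730%.
WACC = 0.7671 × 7.8000% + 0.2329 × 6.9730% = 7.6074%.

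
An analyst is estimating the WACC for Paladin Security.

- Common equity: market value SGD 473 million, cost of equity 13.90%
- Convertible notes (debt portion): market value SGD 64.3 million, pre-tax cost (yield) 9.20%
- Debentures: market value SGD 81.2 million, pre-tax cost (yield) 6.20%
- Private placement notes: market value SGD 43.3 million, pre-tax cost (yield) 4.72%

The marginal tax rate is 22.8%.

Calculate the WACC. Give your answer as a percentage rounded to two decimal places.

Total capital V = 473 + 64.3 + 81.2 + 43.3 = 661.8.
Equity: weight = 473/661.8 = 0.7147; cost = 13.9%.
Convertible notes (debt portion): weight = 64.3/661.8 = 0.0972; after-tax cost = 9.2% × (1 − 22.8%) = 7.1024%.
Debentures: weight = 81.2/661.8 = 0.1227; after-tax cost = 6.2% × (1 − 22.8%) = 4.7864%.
Private placement notes: weight = 43.3/661.8 = 0.0654; after-tax cost = 4.72% × (1 − 22.8%) = 3.6438%.
WACC = 0.7147 × 13.9000% + 0.0972 × 7.1024% + 0.1227 × 4.7864% + 0.0654 × 3.6438% = 11.4503%.

11.45%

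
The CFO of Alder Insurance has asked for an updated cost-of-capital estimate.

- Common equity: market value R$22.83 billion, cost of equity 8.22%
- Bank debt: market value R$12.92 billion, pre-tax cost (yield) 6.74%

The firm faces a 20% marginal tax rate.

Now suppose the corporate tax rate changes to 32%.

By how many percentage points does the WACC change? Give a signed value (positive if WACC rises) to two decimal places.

-0.29 pp

Current WACC:
Total capital V = 22.83 + 12.92 = 35.75.
Equity: weight = 22.83/35.75 = 0.6386; cost = 8.22%.
Bank debt: weight = 12.92/35.75 = 0.3614; after-tax cost = 6.74% × (1 − 20%) = 5.3920%.
WACC = 0.6386 × 8.2200% + 0.3614 × 5.3920% = 7.1980%.
After the change:
Total capital V = 22.83 + 12.92 = 35.75.
Equity: weight = 22.83/35.75 = 0.6386; cost = 8.22%.
Bank debt: weight = 12.92/35.75 = 0.3614; after-tax cost = 6.74% × (1 − 32%) = 4.5832%.
WACC = 0.6386 × 8.2200% + 0.3614 × 4.5832% = 6.9057%.
Change in WACC = 6.9057% − 7.1980% = -0.2923 pp.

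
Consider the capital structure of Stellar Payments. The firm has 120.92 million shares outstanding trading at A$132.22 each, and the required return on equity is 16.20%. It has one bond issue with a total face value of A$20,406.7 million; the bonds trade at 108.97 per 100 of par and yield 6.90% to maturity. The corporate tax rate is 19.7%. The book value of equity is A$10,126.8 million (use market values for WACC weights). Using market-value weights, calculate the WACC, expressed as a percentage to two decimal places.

Market value of equity E = 132.22 × 120.92m = 15988.0424m. Market value of debt D = 20406.7m × 108.97/100 = 22237.18099m.
Total capital V = 15988.0424 + 22237.18099 = 38225.22339.
Equity: weight = 15988.0424/38225.22339 = 0.4183; cost = 16.2%.
Bonds outstanding: weight = 22237.18099/38225.22339 = 0.5817; after-tax cost = 6.9% × (1 − 19.7%) = 5.5407%.
WACC = 0.4183 × 16.2000% + 0.5817 × 5.5407% = 9.9990%.

10.00%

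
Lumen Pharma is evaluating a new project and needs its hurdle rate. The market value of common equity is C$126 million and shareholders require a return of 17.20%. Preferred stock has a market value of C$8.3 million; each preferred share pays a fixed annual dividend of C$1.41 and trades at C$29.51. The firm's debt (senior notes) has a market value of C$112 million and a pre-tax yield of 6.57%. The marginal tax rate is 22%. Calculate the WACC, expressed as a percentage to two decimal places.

Cost of preferred: Rp = 1.41 / 29.51 = 4.7780%.
Total capital V = 126 + 8.3 + 112 = 246.3.
Equity: weight = 126/246.3 = 0.5116; cost = 17.2%.
Preferred: weight = 8.3/246.3 = 0.0337; cost = 4.778%.
Senior notes: weight = 112/246.3 = 0.4547; after-tax cost = 6.57% × (1 − 22%) = 5.1246%.
WACC = 0.5116 × 17.2000% + 0.0337 × 4.7780% + 0.4547 × 5.1246% = 11.2903%.

11.29%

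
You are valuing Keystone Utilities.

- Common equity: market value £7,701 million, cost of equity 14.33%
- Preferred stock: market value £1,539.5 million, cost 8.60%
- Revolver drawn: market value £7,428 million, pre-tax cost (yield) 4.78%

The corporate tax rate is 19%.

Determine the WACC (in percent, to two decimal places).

Total capital V = 7701 + 1539.5 + 7428 = 16668.5.
Equity: weight = 7701/16668.5 = 0.4620; cost = 14.33%.
Preferred: weight = 1539.5/16668.5 = 0.0924; cost = 8.6%.
Revolver drawn: weight = 7428/16668.5 = 0.4456; after-tax cost = 4.78% × (1 − 19%) = 3.8718%.
WACC = 0.4620 × 14.3300% + 0.0924 × 8.6000% + 0.4456 × 3.8718% = 9.1403%.

9.14%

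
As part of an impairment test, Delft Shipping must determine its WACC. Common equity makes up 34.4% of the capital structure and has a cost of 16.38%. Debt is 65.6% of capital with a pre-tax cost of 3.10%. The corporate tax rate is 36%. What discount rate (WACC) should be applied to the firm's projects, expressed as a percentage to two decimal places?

After-tax cost of debt = 3.1% × (1 − 36%) = 1.9840%.
WACC = 0.344 × 16.3800% + 0.656 × 1.9840% = 6.9362%.

6.94%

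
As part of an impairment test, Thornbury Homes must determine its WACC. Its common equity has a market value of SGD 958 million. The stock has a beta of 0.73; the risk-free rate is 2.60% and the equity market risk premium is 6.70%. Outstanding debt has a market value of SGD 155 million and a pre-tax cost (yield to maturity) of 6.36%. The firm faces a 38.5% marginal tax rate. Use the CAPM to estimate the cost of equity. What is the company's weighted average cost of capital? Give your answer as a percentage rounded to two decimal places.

6.99%

Cost of equity via CAPM: Re = 2.6% + 0.73 × 6.7% = 7.4910%.
Total capital V = 958 + 155 = 1113.
Equity: weight = 958/1113 = 0.8607; cost = 7.491%.
Debt: weight = 155/1113 = 0.1393; after-tax cost = 6.36% × (1 − 38.5%) = 3.9114%.
WACC = 0.8607 × 7.4910% + 0.1393 × 3.9114% = 6.9925%.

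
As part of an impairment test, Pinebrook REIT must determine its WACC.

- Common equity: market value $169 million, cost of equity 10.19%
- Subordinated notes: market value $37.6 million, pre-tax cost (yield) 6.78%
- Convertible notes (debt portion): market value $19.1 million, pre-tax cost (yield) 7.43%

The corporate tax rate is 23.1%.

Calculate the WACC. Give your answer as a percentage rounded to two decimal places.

Total capital V = 169 + 37.6 + 19.1 = 225.7.
Equity: weight = 169/225.7 = 0.7488; cost = 10.19%.
Subordinated notes: weight = 37.6/225.7 = 0.1666; after-tax cost = 6.78% × (1 − 23.1%) = 5.2138%.
Convertible notes (debt portion): weight = 19.1/225.7 = 0.0846; after-tax cost = 7.43% × (1 − 23.1%) = 5.7137%.
WACC = 0.7488 × 10.1900% + 0.1666 × 5.2138% + 0.0846 × 5.7137% = 8.9822%.

8.98%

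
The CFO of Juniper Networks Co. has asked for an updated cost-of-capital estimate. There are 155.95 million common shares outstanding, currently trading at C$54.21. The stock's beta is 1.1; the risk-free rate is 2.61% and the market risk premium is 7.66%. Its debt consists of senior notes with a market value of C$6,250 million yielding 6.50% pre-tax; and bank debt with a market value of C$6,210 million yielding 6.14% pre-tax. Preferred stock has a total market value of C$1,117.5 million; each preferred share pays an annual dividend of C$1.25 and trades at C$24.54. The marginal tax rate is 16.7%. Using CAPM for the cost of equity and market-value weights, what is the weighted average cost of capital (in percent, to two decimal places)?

7.47%

Cost of equity via CAPM: Re = 2.61% + 1.1 × 7.66% = 11.0360%.
Cost of preferred: Rp = 1.25 / 24.54 = 5.0937%.
Market value of equity E = 54.21 × 155.95m = 8454.0495m.
Total capital V = 8454.0495 + 1117.5 + 6250 + 6210 = 22031.5495.
Equity: weight = 8454.0495/22031.5495 = 0.3837; cost = 11.036%.
Preferred: weight = 1117.5/22031.5495 = 0.0507; cost = 5.0937%.
Senior notes: weight = 6250/22031.5495 = 0.2837; after-tax cost = 6.5% × (1 − 16.7%) = 5.4145%.
Bank debt: weight = 6210/22031.5495 = 0.2819; after-tax cost = 6.14% × (1 − 16.7%) = 5.1146%.
WACC = 0.3837 × 11.0360% + 0.0507 × 5.0937% + 0.2837 × 5.4145% + 0.2819 × 5.1146% = 7.4708%.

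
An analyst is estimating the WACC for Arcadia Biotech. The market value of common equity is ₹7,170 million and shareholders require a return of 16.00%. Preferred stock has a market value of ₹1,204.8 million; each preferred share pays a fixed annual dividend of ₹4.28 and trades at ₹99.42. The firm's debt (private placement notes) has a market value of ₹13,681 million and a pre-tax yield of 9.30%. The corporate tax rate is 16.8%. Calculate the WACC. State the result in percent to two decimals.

Cost of preferred: Rp = 4.28 / 99.42 = 4.3050%.
Total capital V = 7170 + 1204.8 + 13681 = 22055.8.
Equity: weight = 7170/22055.8 = 0.3251; cost = 16%.
Preferred: weight = 1204.8/22055.8 = 0.0546; cost = 4.305%.
Private placement notes: weight = 13681/22055.8 = 0.6203; after-tax cost = 9.3% × (1 − 16.8%) = 7.7376%.
WACC = 0.3251 × 16.0000% + 0.0546 × 4.3050% + 0.6203 × 7.7376% = 10.2361%.

10.24%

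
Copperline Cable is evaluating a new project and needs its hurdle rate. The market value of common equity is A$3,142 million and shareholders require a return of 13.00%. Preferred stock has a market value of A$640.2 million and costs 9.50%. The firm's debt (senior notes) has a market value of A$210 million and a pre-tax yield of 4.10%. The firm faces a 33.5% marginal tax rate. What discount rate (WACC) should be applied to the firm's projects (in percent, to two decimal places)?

11.90%

Total capital V = 3142 + 640.2 + 210 = 3992.2.
Equity: weight = 3142/3992.2 = 0.7870; cost = 13%.
Preferred: weight = 640.2/3992.2 = 0.1604; cost = 9.5%.
Senior notes: weight = 210/3992.2 = 0.0526; after-tax cost = 4.1% × (1 − 33.5%) = 2.7265%.
WACC = 0.7870 × 13.0000% + 0.1604 × 9.5000% + 0.0526 × 2.7265% = 11.8983%.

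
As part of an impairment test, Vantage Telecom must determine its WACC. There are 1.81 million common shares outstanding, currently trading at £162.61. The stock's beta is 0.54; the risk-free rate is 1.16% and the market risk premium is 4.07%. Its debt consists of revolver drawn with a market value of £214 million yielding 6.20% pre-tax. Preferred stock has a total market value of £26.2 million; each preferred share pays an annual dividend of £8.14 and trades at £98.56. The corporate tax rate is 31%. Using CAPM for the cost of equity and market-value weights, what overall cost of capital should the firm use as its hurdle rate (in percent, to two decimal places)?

3.97%

Cost of equity via CAPM: Re = 1.16% + 0.54 × 4.07% = 3.3578%.
Cost of preferred: Rp = 8.14 / 98.56 = 8.2589%.
Market value of equity E = 162.61 × 1.81m = 294.3241m.
Total capital V = 294.3241 + 26.2 + 214 = 534.5241.
Equity: weight = 294.3241/534.5241 = 0.5506; cost = 3.3578%.
Preferred: weight = 26.2/534.5241 = 0.0490; cost = 8.2589%.
Revolver drawn: weight = 214/534.5241 = 0.4004; after-tax cost = 6.2% × (1 − 31%) = 4.2780%.
WACC = 0.5506 × 3.3578% + 0.0490 × 8.2589% + 0.4004 × 4.2780% = 3.9664%.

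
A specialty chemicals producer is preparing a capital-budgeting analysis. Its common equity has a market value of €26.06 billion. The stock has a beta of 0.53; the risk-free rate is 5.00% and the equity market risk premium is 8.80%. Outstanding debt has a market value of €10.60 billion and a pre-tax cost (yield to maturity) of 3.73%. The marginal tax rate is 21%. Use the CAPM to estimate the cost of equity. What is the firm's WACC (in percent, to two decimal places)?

7.72%

Cost of equity via CAPM: Re = 5.0% + 0.53 × 8.8% = 9.6640%.
Total capital V = 26.06 + 10.6 = 36.66.
Equity: weight = 26.06/36.66 = 0.7109; cost = 9.664%.
Debt: weight = 10.6/36.66 = 0.2891; after-tax cost = 3.73% × (1 − 21%) = 2.9467%.
WACC = 0.7109 × 9.6640% + 0.2891 × 2.9467% = 7.7217%.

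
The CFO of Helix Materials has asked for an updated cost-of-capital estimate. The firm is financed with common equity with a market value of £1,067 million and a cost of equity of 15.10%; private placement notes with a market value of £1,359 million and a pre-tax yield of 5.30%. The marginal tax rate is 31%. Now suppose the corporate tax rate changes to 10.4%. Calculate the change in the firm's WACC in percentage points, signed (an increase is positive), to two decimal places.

+0.61 pp

Current WACC:
Total capital V = 1067 + 1359 = 2426.
Equity: weight = 1067/2426 = 0.4398; cost = 15.1%.
Private placement notes: weight = 1359/2426 = 0.5602; after-tax cost = 5.3% × (1 − 31%) = 3.6570%.
WACC = 0.4398 × 15.1000% + 0.5602 × 3.6570% = 8.6898%.
After the change:
Total capital V = 1067 + 1359 = 2426.
Equity: weight = 1067/2426 = 0.4398; cost = 15.1%.
Private placement notes: weight = 1359/2426 = 0.5602; after-tax cost = 5.3% × (1 − 10.4%) = 4.7488%.
WACC = 0.4398 × 15.1000% + 0.5602 × 4.7488% = 9.3015%.
Change in WACC = 9.3015% − 8.6898% = 0.6116 pp.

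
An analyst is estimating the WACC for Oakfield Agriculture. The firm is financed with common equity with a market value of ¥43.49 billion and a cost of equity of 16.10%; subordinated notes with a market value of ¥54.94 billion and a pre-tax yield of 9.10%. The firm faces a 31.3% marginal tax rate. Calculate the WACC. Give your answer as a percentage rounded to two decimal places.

10.60%

Total capital V = 43.49 + 54.94 = 98.43.
Equity: weight = 43.49/98.43 = 0.4418; cost = 16.1%.
Subordinated notes: weight = 54.94/98.43 = 0.5582; after-tax cost = 9.1% × (1 − 31.3%) = 6.2517%.
WACC = 0.4418 × 16.1000% + 0.5582 × 6.2517% = 10.6030%.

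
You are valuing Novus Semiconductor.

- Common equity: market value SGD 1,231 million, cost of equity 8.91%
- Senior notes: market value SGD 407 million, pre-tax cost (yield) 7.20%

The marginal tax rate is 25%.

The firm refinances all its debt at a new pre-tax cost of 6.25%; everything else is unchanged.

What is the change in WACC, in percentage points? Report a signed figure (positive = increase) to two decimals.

-0.18 pp

Current WACC:
Total capital V = 1231 + 407 = 1638.
Equity: weight = 1231/1638 = 0.7515; cost = 8.91%.
Senior notes: weight = 407/1638 = 0.2485; after-tax cost = 7.2% × (1 − 25%) = 5.4000%.
WACC = 0.7515 × 8.9100% + 0.2485 × 5.4000% = 8.0379%.
After the change:
Total capital V = 1231 + 407 = 1638.
Equity: weight = 1231/1638 = 0.7515; cost = 8.91%.
Senior notes: weight = 407/1638 = 0.2485; after-tax cost = 6.25% × (1 − 25%) = 4.6875%.
WACC = 0.7515 × 8.9100% + 0.2485 × 4.6875% = 7.8608%.
Change in WACC = 7.8608% − 8.0379% = -0.1770 pp.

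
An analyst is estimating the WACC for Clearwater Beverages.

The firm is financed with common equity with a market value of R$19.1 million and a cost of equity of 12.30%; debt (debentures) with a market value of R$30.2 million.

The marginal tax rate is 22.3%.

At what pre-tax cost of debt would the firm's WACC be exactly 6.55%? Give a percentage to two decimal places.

3.75%

Total capital V = 19.1 + 30.2 = 49.3.
Equity weight = 19.1/49.3 = 0.3874.
Debentures weight = 30.2/49.3 = 0.6126.
Equity contribution = 0.3874 × 12.3% = 4.7653%.
Remaining for debt = 6.55% − 4.7653% = 1.7847%.
Rd × (1 − 22.3%) × 0.6126 = 1.7847%  ⇒  Rd = 3.7496%.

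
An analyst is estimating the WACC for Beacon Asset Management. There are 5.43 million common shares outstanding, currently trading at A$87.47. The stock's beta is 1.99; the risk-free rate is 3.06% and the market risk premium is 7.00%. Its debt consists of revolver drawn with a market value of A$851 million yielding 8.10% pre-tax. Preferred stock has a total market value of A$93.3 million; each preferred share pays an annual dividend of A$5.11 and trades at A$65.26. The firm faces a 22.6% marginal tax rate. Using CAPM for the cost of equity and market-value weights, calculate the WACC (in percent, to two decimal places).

Cost of equity via CAPM: Re = 3.06% + 1.99 × 7.0% = 16.9900%.
Cost of preferred: Rp = 5.11 / 65.26 = 7.8302%.
Market value of equity E = 87.47 × 5.43m = 474.9621m.
Total capital V = 474.9621 + 93.3 + 851 = 1419.2621.
Equity: weight = 474.9621/1419.2621 = 0.3347; cost = 16.99%.
Preferred: weight = 93.3/1419.2621 = 0.0657; cost = 7.8302%.
Revolver drawn: weight = 851/1419.2621 = 0.5996; after-tax cost = 8.1% × (1 − 22.6%) = 6.2694%.
WACC = 0.3347 × 16.9900% + 0.0657 × 7.8302% + 0.5996 × 6.2694% = 9.9597%.

9.96%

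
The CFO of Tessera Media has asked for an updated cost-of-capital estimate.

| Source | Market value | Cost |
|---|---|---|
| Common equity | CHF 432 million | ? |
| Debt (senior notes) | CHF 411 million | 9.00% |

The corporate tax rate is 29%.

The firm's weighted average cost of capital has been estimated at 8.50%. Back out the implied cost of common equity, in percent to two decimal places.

Total capital V = 432 + 411 = 843.
Equity weight = 432/843 = 0.5125.
Senior notes weight = 411/843 = 0.4875.
Debt contribution = 0.4875 × 9% × (1 − 29%) = 3.1154%.
Required equity contribution = 8.5% − 3.1154% = 5.3846%.
Re = 5.3846% / 0.5125 = 10.5074%.

10.51%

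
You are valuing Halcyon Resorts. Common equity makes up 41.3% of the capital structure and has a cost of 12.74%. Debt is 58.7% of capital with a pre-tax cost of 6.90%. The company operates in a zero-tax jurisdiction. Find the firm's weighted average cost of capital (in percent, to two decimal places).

After-tax cost of debt = 6.9% × (1 − 0%) = 6.9000%.
WACC = 0.413 × 12.7400% + 0.587 × 6.9000% = 9.3119%.

9.31%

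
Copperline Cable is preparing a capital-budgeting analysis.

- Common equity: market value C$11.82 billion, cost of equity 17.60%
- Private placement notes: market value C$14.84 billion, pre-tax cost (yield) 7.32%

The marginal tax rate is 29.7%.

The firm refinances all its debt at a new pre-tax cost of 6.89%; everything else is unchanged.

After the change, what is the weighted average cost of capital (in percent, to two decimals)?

After the change:
Total capital V = 11.82 + 14.84 = 26.66.
Equity: weight = 11.82/26.66 = 0.4434; cost = 17.6%.
Private placement notes: weight = 14.84/26.66 = 0.5566; after-tax cost = 6.89% × (1 − 29.7%) = 4.8437%.
WACC = 0.4434 × 17.6000% + 0.5566 × 4.8437% = 10.4993%.

10.50%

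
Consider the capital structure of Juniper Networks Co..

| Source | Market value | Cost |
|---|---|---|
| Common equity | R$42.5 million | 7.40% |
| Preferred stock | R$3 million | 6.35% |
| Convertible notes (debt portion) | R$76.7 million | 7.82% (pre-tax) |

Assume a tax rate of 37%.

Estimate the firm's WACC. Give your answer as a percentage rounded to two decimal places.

Total capital V = 42.5 + 3 + 76.7 = 122.2.
Equity: weight = 42.5/122.2 = 0.3478; cost = 7.4%.
Preferred: weight = 3/122.2 = 0.0245; cost = 6.35%.
Convertible notes (debt portion): weight = 76.7/122.2 = 0.6277; after-tax cost = 7.82% × (1 − 37%) = 4.9266%.
WACC = 0.3478 × 7.4000% + 0.0245 × 6.3500% + 0.6277 × 4.9266% = 5.8218%.

5.82%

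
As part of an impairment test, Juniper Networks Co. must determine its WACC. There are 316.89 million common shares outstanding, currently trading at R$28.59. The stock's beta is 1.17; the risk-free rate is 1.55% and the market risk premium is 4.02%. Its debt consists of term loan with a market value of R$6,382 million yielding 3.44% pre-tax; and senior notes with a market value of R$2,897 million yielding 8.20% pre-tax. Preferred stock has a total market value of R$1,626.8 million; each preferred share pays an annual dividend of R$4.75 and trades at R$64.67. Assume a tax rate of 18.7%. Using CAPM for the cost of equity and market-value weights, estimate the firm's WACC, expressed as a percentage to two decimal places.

Cost of equity via CAPM: Re = 1.55% + 1.17 × 4.02% = 6.2534%.
Cost of preferred: Rp = 4.75 / 64.67 = 7.3450%.
Market value of equity E = 28.59 × 316.89m = 9059.8851m.
Total capital V = 9059.8851 + 1626.8 + 6382 + 2897 = 19965.6851.
Equity: weight = 9059.8851/19965.6851 = 0.4538; cost = 6.2534%.
Preferred: weight = 1626.8/19965.6851 = 0.0815; cost = 7.345%.
Term loan: weight = 6382/19965.6851 = 0.3196; after-tax cost = 3.44% × (1 − 18.7%) = 2.7967%.
Senior notes: weight = 2897/19965.6851 = 0.1451; after-tax cost = 8.2% × (1 − 18.7%) = 6.6666%.
WACC = 0.4538 × 6.2534% + 0.0815 × 7.3450% + 0.3196 × 2.7967% + 0.1451 × 6.6666% = 5.2974%.

5.30%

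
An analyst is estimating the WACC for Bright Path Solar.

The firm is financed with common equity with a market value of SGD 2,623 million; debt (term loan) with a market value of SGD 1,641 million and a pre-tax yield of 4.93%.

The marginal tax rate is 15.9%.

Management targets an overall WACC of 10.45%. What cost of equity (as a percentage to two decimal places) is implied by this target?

Total capital V = 2623 + 1641 = 4264.
Equity weight = 2623/4264 = 0.6152.
Term loan weight = 1641/4264 = 0.3848.
Debt contribution = 0.3848 × 4.93% × (1 − 15.9%) = 1.5956%.
Required equity contribution = 10.45% − 1.5956% = 8.8544%.
Re = 8.8544% / 0.6152 = 14.3938%.

14.39%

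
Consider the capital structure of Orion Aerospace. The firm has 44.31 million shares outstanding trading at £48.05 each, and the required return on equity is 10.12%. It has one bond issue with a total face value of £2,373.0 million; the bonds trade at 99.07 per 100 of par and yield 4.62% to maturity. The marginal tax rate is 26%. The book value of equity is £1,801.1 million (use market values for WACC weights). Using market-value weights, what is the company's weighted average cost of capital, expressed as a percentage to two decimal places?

Market value of equity E = 48.05 × 44.31m = 2129.0955m. Market value of debt D = 2373m × 99.07/100 = 2350.9311m.
Total capital V = 2129.0955 + 2350.9311 = 4480.0266.
Equity: weight = 2129.0955/4480.0266 = 0.4752; cost = 10.12%.
Bonds outstanding: weight = 2350.9311/4480.0266 = 0.5248; after-tax cost = 4.62% × (1 − 26%) = 3.4188%.
WACC = 0.4752 × 10.1200% + 0.5248 × 3.4188% = 6.6035%.

6.60%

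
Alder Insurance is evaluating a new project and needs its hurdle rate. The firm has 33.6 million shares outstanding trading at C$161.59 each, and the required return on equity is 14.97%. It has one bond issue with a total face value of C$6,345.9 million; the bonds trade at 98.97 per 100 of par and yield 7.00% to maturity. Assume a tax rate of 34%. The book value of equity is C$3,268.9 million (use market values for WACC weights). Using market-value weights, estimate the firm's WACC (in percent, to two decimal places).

9.42%

Market value of equity E = 161.59 × 33.6m = 5429.424m. Market value of debt D = 6345.9m × 98.97/100 = 6280.53723m.
Total capital V = 5429.424 + 6280.53723 = 11709.96123.
Equity: weight = 5429.424/11709.96123 = 0.4637; cost = 14.97%.
Bonds outstanding: weight = 6280.53723/11709.96123 = 0.5363; after-tax cost = 7% × (1 − 34%) = 4.6200%.
WACC = 0.4637 × 14.9700% + 0.5363 × 4.6200% = 9.4189%.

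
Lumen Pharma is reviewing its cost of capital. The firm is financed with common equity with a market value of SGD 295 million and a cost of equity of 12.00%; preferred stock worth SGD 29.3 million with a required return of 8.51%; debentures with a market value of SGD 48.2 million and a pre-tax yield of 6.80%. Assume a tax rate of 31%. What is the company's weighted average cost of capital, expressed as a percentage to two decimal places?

Total capital V = 295 + 29.3 + 48.2 = 372.5.
Equity: weight = 295/372.5 = 0.7919; cost = 12%.
Preferred: weight = 29.3/372.5 = 0.0787; cost = 8.51%.
Debentures: weight = 48.2/372.5 = 0.1294; after-tax cost = 6.8% × (1 − 31%) = 4.6920%.
WACC = 0.7919 × 12.0000% + 0.0787 × 8.5100% + 0.1294 × 4.6920% = 10.7799%.

10.78%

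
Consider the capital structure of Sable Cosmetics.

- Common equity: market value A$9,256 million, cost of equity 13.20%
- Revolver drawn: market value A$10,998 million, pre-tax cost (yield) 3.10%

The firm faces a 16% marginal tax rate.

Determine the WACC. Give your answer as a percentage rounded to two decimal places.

7.45%

Total capital V = 9256 + 10998 = 20254.
Equity: weight = 9256/20254 = 0.4570; cost = 13.2%.
Revolver drawn: weight = 10998/20254 = 0.5430; after-tax cost = 3.1% × (1 − 16%) = 2.6040%.
WACC = 0.4570 × 13.2000% + 0.5430 × 2.6040% = 7.4463%.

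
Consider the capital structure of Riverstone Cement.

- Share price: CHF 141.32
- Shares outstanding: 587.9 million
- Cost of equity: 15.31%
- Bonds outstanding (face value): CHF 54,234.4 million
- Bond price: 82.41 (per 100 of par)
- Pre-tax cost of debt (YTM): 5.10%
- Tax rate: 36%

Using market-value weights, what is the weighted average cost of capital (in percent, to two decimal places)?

11.10%

Market value of equity E = 141.32 × 587.9m = 83082.028m. Market value of debt D = 54234.4m × 82.41/100 = 44694.56904m.
Total capital V = 83082.028 + 44694.56904 = 127776.59704.
Equity: weight = 83082.028/127776.59704 = 0.6502; cost = 15.31%.
Bonds outstanding: weight = 44694.56904/127776.59704 = 0.3498; after-tax cost = 5.1% × (1 − 36%) = 3.2640%.
WACC = 0.6502 × 15.3100% + 0.3498 × 3.2640% = 11.0965%.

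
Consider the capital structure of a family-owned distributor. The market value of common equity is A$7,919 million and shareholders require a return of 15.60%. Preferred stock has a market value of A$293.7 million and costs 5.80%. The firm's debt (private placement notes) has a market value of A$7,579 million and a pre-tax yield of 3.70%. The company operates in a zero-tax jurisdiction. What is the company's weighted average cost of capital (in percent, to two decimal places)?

Total capital V = 7919 + 293.7 + 7579 = 15791.7.
Equity: weight = 7919/15791.7 = 0.5015; cost = 15.6%.
Preferred: weight = 293.7/15791.7 = 0.0186; cost = 5.8%.
Private placement notes: weight = 7579/15791.7 = 0.4799; after-tax cost = 3.7% × (1 − 0%) = 3.7000%.
WACC = 0.5015 × 15.6000% + 0.0186 × 5.8000% + 0.4799 × 3.7000% = 9.7065%.

9.71%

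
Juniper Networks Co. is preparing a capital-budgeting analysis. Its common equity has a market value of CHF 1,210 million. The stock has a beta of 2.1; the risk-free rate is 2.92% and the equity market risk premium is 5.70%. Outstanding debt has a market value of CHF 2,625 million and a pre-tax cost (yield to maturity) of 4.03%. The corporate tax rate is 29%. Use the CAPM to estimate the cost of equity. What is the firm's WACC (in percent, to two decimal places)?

6.66%

Cost of equity via CAPM: Re = 2.92% + 2.1 × 5.7% = 14.8900%.
Total capital V = 1210 + 2625 = 3835.
Equity: weight = 1210/3835 = 0.3155; cost = 14.89%.
Debt: weight = 2625/3835 = 0.6845; after-tax cost = 4.03% × (1 − 29%) = 2.8613%.
WACC = 0.3155 × 14.8900% + 0.6845 × 2.8613% = 6.6565%.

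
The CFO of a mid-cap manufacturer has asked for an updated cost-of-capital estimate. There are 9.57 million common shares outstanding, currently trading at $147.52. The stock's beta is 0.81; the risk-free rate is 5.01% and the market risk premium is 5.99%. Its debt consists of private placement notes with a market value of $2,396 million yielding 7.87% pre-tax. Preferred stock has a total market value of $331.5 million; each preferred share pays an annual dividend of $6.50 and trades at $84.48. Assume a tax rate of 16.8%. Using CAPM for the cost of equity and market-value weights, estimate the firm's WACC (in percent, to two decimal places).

Cost of equity via CAPM: Re = 5.01% + 0.81 × 5.99% = 9.8619%.
Cost of preferred: Rp = 6.5 / 84.48 = 7.6941%.
Market value of equity E = 147.52 × 9.57m = 1411.7664m.
Total capital V = 1411.7664 + 331.5 + 2396 = 4139.2664.
Equity: weight = 1411.7664/4139.2664 = 0.3411; cost = 9.8619%.
Preferred: weight = 331.5/4139.2664 = 0.0801; cost = 7.6941%.
Private placement notes: weight = 2396/4139.2664 = 0.5788; after-tax cost = 7.87% × (1 − 16.8%) = 6.5478%.
WACC = 0.3411 × 9.8619% + 0.0801 × 7.6941% + 0.5788 × 6.5478% = 7.7700%.

7.77%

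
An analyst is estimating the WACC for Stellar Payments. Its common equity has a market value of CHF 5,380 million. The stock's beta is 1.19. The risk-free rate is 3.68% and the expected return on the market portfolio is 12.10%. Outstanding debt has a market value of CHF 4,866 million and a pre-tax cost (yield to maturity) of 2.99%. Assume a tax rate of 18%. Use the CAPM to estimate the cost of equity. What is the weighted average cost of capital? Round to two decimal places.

Market risk premium = 12.1% − 3.68% = 8.42%.
Cost of equity via CAPM: Re = 3.68% + 1.19 × 8.42% = 13.6998%.
Total capital V = 5380 + 4866 = 10246.
Equity: weight = 5380/10246 = 0.5251; cost = 13.6998%.
Debt: weight = 4866/10246 = 0.4749; after-tax cost = 2.99% × (1 − 18%) = 2.4518%.
WACC = 0.5251 × 13.6998% + 0.4749 × 2.4518% = 8.3579%.

8.36%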